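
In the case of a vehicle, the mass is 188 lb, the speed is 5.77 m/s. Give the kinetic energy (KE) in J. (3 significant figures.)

Directly: KE = ½mv².
m = 188 lb = 85.28 kg; v = 5.77 m/s.
KE = 1420 J

1420 J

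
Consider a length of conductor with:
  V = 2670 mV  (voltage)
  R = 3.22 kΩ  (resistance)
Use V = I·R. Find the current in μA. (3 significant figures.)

Rearranging V = I·R for I: I = V/R.
V = 2670 mV = 2.670 V; R = 3.22 kΩ = 3220 Ω.
I = 8.292×10^-4 A
8.292×10^-4 A × (1 μA / 1.000×10^-6 A) = 829.2 μA

829 μA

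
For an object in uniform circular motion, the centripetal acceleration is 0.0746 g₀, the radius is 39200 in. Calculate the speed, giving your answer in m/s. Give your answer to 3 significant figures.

Rearranging a = v²/r for v: v = √(a·r).
a = 0.0746 g₀ = 0.7316 m/s²; r = 39200 in = 995.7 m.
v = 26.99 m/s

27.0 m/s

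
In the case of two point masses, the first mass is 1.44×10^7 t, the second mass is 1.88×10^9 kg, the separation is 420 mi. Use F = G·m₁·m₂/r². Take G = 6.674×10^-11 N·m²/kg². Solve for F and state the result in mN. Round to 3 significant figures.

Directly: F = Gm₁m₂/r².
m₁ = 1.44×10^7 t = 1.440×10^10 kg; m₂ = 1.88×10^9 kg; r = 420 mi = 6.759×10^5 m; G = 6.674×10^-11 N·m²/kg².
F = 0.003955 N
0.003955 N × (1 mN / 0.001000 N) = 3.955 mN

3.95 mN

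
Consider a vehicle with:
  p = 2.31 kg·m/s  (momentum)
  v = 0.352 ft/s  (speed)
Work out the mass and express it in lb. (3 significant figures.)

47.5 lb

Rearranging p = m·v for m: m = p/v.
p = 2.31 kg·m/s; v = 0.352 ft/s = 0.1073 m/s.
m = 21.53 kg
21.53 kg × (1 lb / 0.4536 kg) = 47.47 lb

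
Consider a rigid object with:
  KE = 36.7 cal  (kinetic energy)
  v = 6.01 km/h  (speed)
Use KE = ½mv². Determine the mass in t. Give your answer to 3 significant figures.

Rearranging: m = 2·KE/v².
KE = 36.7 cal = 153.6 J; v = 6.01 km/h = 1.669 m/s.
m = 110.2 kg
110.2 kg × (1 t / 1000 kg) = 0.1102 t

0.110 t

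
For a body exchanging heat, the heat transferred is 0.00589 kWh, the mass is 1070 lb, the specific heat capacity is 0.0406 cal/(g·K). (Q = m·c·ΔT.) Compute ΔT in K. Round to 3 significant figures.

0.257 K

Rearranging: ΔT = Q/(m·c).
Q = 0.00589 kWh = 21204 J; m = 1070 lb = 485.3 kg; c = 0.0406 cal/(g·K) = 169.9 J/(kg·K).
ΔT = 0.2572 K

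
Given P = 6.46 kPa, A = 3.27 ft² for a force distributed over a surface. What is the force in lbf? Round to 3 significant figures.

441 lbf

Rearranging: F = P·A.
P = 6.46 kPa = 6460 Pa; A = 3.27 ft² = 0.3038 m².
F = 1963 N
1963 N × (1 lbf / 4.448 N) = 441.2 lbf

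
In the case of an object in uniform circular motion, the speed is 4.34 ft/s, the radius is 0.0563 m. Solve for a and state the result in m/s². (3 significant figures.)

Directly: a = v²/r.
v = 4.34 ft/s = 1.323 m/s; r = 0.0563 m.
a = 31.08 m/s²

31.1 m/s²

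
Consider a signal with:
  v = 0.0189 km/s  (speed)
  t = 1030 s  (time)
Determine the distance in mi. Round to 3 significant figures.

Rearranging: d = v·t.
v = 0.0189 km/s = 18.90 m/s; t = 1030 s.
d = 19467 m
19467 m × (1 mi / 1609 m) = 12.10 mi

12.1 mi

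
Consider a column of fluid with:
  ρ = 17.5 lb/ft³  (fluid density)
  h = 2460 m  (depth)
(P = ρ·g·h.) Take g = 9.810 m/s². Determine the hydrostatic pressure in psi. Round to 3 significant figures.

981 psi

Directly: P = ρgh.
ρ = 17.5 lb/ft³ = 280.3 kg/m³; h = 2460 m; g = 9.810 m/s².
P = 6.765×10^6 Pa
6.765×10^6 Pa × (1 psi / 6895 Pa) = 981.2 psi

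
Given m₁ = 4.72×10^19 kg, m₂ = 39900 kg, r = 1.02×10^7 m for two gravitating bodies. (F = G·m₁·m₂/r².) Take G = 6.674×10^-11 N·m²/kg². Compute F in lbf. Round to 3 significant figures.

From Newton's law of gravitation: F = Gm₁m₂/r².
m₁ = 4.72×10^19 kg; m₂ = 39900 kg; r = 1.02×10^7 m; G = 6.674×10^-11 N·m²/kg².
F = 1.208 N  (the unit combination reduces to kg·m/s² = N)
1.208 N × (1 lbf / 4.448 N) = 0.2716 lbf

0.272 lbf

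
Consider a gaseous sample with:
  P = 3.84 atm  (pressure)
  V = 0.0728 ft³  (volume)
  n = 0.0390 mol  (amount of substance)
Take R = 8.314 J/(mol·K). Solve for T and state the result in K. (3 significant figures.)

Solving PV = nRT for T: T = PV/(nR).
P = 3.84 atm = 3.891×10^5 Pa; V = 0.0728 ft³ = 0.002061 m³; n = 0.0390 mol; R = 8.314 J/(mol·K).
T = 2474 K

2470 K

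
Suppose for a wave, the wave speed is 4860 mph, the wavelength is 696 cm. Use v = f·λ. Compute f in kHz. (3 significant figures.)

0.312 kHz

Rearranging v = f·λ for f: f = v/λ.
v = 4860 mph = 2173 m/s; λ = 696 cm = 6.960 m.
f = 312.2 Hz
312.2 Hz × (1 kHz / 1000 Hz) = 0.3122 kHz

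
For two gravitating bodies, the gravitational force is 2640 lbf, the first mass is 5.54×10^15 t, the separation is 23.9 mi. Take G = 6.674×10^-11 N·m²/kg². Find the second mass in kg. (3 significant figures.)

47000 kg

From Newton's law of gravitation: m₂ = F·r²/(G·m₁).
F = 2640 lbf = 11743 N; m₁ = 5.54×10^15 t = 5.540×10^18 kg; r = 23.9 mi = 38463 m; G = 6.674×10^-11 N·m²/kg².
m₂ = 46988 kg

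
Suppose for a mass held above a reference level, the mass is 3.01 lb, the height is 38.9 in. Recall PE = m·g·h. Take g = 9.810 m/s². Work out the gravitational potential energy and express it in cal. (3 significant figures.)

Directly: PE = mgh.
m = 3.01 lb = 1.365 kg; h = 38.9 in = 0.9881 m; g = 9.810 m/s².
PE = 13.23 J
13.23 J × (1 cal / 4.184 J) = 3.163 cal

3.16 cal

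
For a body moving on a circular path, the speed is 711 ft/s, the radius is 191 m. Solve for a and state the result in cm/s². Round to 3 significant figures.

24600 cm/s²

Directly: a = v²/r.
v = 711 ft/s = 216.7 m/s; r = 191 m.
a = 245.9 m/s²
245.9 m/s² × (1 cm/s² / 0.01000 m/s²) = 24589 cm/s²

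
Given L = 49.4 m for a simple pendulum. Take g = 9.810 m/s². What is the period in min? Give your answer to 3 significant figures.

Directly: T = 2π√(L/g).
L = 49.4 m; g = 9.810 m/s².
T = 14.10 s
14.10 s × (1 min / 60.00 s) = 0.2350 min

0.235 min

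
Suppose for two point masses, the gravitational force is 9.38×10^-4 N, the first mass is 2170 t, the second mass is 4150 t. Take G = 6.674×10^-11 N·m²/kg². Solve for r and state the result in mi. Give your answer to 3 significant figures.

0.497 mi

Rearranging F = G·m₁·m₂/r² for r: r = √(G·m₁m₂/F).
F = 9.38×10^-4 N; m₁ = 2170 t = 2.170×10^6 kg; m₂ = 4150 t = 4.150×10^6 kg; G = 6.674×10^-11 N·m²/kg².
r = 800.5 m
800.5 m × (1 mi / 1609 m) = 0.4974 mi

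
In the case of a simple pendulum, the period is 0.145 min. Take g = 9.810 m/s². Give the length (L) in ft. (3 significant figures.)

Rearranging T = 2π√(L/g) for L: L = g·(T/2π)².
T = 0.145 min = 8.700 s; g = 9.810 m/s².
L = 18.81 m
18.81 m × (1 ft / 0.3048 m) = 61.71 ft

61.7 ft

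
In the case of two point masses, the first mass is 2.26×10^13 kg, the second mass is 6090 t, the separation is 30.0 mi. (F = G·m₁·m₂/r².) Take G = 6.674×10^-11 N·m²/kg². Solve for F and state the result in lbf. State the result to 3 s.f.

0.886 lbf

From Newton's law of gravitation: F = Gm₁m₂/r².
m₁ = 2.26×10^13 kg; m₂ = 6090 t = 6.090×10^6 kg; r = 30.0 mi = 48280 m; G = 6.674×10^-11 N·m²/kg².
F = 3.941 N
3.941 N × (1 lbf / 4.448 N) = 0.8859 lbf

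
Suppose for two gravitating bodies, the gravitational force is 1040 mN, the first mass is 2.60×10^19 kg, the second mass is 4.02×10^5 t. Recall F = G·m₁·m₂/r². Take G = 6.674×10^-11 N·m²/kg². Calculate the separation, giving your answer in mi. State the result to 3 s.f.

From Newton's law of gravitation: r = √(G·m₁m₂/F).
F = 1040 mN = 1.040 N; m₁ = 2.60×10^19 kg; m₂ = 4.02×10^5 t = 4.020×10^8 kg; G = 6.674×10^-11 N·m²/kg².
r = 8.190×10^8 m
8.190×10^8 m × (1 mi / 1609 m) = 5.089×10^5 mi

5.09×10^5 mi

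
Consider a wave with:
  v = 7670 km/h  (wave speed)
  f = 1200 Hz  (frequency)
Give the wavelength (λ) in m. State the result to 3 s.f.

1.78 m

Rearranging v = f·λ for λ: λ = v/f.
v = 7670 km/h = 2131 m/s; f = 1200 Hz.
λ = 1.775 m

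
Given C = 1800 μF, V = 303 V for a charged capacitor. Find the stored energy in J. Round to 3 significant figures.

82.6 J

E is given directly by: E = ½CV².
C = 1800 μF = 0.001800 F; V = 303 V.
E = 82.63 J  (the unit combination reduces to kg·m²/s² = J)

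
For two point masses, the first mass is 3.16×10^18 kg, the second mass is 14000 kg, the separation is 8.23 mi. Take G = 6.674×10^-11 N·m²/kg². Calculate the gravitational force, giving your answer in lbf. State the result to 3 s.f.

3780 lbf

F is given directly by: F = Gm₁m₂/r².
m₁ = 3.16×10^18 kg; m₂ = 14000 kg; r = 8.23 mi = 13245 m; G = 6.674×10^-11 N·m²/kg².
F = 16831 N
16831 N × (1 lbf / 4.448 N) = 3784 lbf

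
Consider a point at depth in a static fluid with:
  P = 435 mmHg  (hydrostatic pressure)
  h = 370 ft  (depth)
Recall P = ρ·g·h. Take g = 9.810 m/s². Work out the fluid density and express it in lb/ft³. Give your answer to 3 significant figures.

Rearranging: ρ = P/(g·h).
P = 435 mmHg = 57995 Pa; h = 370 ft = 112.8 m; g = 9.810 m/s².
ρ = 52.42 kg/m³
52.42 kg/m³ × (1 lb/ft³ / 16.02 kg/m³) = 3.273 lb/ft³

3.27 lb/ft³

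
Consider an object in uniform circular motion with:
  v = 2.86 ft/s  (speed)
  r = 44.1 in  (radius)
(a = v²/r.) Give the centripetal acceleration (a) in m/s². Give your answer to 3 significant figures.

0.678 m/s²

a is given directly by: a = v²/r.
v = 2.86 ft/s = 0.8717 m/s; r = 44.1 in = 1.120 m.
a = 0.6784 m/s²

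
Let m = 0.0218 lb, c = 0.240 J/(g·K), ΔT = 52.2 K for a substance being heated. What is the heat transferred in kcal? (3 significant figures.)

0.0296 kcal

Q is given directly by: Q = mcΔT.
m = 0.0218 lb = 0.009888 kg; c = 0.240 J/(g·K) = 240.0 J/(kg·K); ΔT = 52.2 K.
Q = 123.9 J
123.9 J × (1 kcal / 4184 J) = 0.02961 kcal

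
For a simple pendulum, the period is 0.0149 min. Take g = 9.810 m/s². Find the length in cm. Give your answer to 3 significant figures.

19.9 cm

Solving T = 2π√(L/g) for L: L = g·(T/2π)².
T = 0.0149 min = 0.8940 s; g = 9.810 m/s².
L = 0.1986 m
0.1986 m × (1 cm / 0.01000 m) = 19.86 cm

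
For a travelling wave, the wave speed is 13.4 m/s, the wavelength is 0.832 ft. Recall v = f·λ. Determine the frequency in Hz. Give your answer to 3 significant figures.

52.8 Hz

Solving v = f·λ for f: f = v/λ.
v = 13.4 m/s; λ = 0.832 ft = 0.2536 m.
f = 52.84 Hz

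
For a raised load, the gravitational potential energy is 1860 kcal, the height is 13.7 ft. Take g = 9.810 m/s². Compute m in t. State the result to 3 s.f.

190 t

Rearranging PE = m·g·h for m: m = PE/(g·h).
PE = 1860 kcal = 7.782×10^6 J; h = 13.7 ft = 4.176 m; g = 9.810 m/s².
m = 1.900×10^5 kg
1.900×10^5 kg × (1 t / 1000 kg) = 190.0 t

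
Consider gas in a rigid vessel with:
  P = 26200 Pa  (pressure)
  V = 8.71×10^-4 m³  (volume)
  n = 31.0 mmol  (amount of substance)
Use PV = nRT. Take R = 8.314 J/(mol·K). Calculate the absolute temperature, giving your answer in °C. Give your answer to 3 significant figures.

-185 °C

Solving PV = nRT for T: T = PV/(nR).
P = 26200 Pa; V = 8.71×10^-4 m³; n = 31.0 mmol = 0.03100 mol; R = 8.314 J/(mol·K).
T = 88.54 K
88.54 K − 273.15 = -184.6 °C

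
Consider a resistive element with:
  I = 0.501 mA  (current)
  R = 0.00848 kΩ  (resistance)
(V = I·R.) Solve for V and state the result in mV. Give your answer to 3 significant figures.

4.25 mV

From Ohm's law: V = IR.
I = 0.501 mA = 5.010×10^-4 A; R = 0.00848 kΩ = 8.480 Ω.
V = 0.004248 V
0.004248 V × (1 mV / 0.001000 V) = 4.248 mV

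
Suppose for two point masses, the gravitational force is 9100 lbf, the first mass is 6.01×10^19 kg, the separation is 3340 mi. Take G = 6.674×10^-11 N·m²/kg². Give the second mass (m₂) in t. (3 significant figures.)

Rearranging F = G·m₁·m₂/r² for m₂: m₂ = F·r²/(G·m₁).
F = 9100 lbf = 40479 N; m₁ = 6.01×10^19 kg; r = 3340 mi = 5.375×10^6 m; G = 6.674×10^-11 N·m²/kg².
m₂ = 2.916×10^8 kg
2.916×10^8 kg × (1 t / 1000 kg) = 2.916×10^5 t

2.92×10^5 t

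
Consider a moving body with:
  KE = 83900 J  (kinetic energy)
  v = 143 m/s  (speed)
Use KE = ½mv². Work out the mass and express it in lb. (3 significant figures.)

Rearranging KE = ½mv² for m: m = 2·KE/v².
KE = 83900 J; v = 143 m/s.
m = 8.206 kg
8.206 kg × (1 lb / 0.4536 kg) = 18.09 lb

18.1 lb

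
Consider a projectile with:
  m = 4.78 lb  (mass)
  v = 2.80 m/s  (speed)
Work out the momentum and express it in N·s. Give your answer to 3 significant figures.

p is given directly by: p = mv.
m = 4.78 lb = 2.168 kg; v = 2.80 m/s.
p = 6.071 kg·m/s  (the unit combination reduces to kg·m/s = kg·m/s)
Since 1 N·s = 1 kg·m/s, 6.071 N·s.

6.07 N·s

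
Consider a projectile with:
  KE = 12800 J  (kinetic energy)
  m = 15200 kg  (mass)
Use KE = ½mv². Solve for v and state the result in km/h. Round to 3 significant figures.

4.67 km/h

Rearranging KE = ½mv² for v: v = √(2·KE/m).
KE = 12800 J; m = 15200 kg.
v = 1.298 m/s
1.298 m/s × (1 km/h / 0.2778 m/s) = 4.672 km/h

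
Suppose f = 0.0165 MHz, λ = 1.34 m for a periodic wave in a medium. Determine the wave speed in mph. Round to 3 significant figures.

v is given directly by: v = fλ.
f = 0.0165 MHz = 16500 Hz; λ = 1.34 m.
v = 22110 m/s
22110 m/s × (1 mph / 0.4470 m/s) = 49459 mph

49500 mph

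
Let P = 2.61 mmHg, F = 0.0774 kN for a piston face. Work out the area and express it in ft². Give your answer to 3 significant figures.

2.39 ft²

Rearranging P = F/A for A: A = F/P.
P = 2.61 mmHg = 348.0 Pa; F = 0.0774 kN = 77.40 N.
A = 0.2224 m²
0.2224 m² × (1 ft² / 0.09290 m²) = 2.394 ft²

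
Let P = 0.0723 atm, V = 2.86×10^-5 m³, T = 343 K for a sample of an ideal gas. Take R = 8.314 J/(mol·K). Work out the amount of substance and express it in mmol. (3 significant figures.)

Rearranging: n = PV/(RT).
P = 0.0723 atm = 7326 Pa; V = 2.86×10^-5 m³; T = 343 K; R = 8.314 J/(mol·K).
n = 7.347×10^-5 mol
7.347×10^-5 mol × (1 mmol / 0.001000 mol) = 0.07347 mmol

0.0735 mmol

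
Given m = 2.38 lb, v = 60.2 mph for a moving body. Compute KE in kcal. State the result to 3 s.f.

Directly: KE = ½mv².
m = 2.38 lb = 1.080 kg; v = 60.2 mph = 26.91 m/s.
KE = 390.9 J
390.9 J × (1 kcal / 4184 J) = 0.09343 kcal

0.0934 kcal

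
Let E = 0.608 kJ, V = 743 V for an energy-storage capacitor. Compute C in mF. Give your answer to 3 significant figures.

Solving E = ½C·V² for C: C = 2E/V².
E = 0.608 kJ = 608.0 J; V = 743 V.
C = 0.002203 F
0.002203 F × (1 mF / 0.001000 F) = 2.203 mF

2.20 mF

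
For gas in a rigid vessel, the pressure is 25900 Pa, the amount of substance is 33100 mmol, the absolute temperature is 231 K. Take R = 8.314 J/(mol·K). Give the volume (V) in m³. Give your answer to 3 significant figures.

2.45 m³

Rearranging: V = nRT/P.
P = 25900 Pa; n = 33100 mmol = 33.10 mol; T = 231 K; R = 8.314 J/(mol·K).
V = 2.454 m³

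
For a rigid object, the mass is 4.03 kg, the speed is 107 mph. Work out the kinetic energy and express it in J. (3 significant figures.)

4610 J

Directly: KE = ½mv².
m = 4.03 kg; v = 107 mph = 47.83 m/s.
KE = 4610 J  (the unit combination reduces to kg·m²/s² = J)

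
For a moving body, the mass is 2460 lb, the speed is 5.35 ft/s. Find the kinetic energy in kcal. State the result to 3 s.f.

0.355 kcal

Directly: KE = ½mv².
m = 2460 lb = 1116 kg; v = 5.35 ft/s = 1.631 m/s.
KE = 1484 J
1484 J × (1 kcal / 4184 J) = 0.3546 kcal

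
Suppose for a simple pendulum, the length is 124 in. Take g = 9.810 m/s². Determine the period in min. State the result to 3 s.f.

0.0593 min

Directly: T = 2π√(L/g).
L = 124 in = 3.150 m; g = 9.810 m/s².
T = 3.560 s
3.560 s × (1 min / 60.00 s) = 0.05934 min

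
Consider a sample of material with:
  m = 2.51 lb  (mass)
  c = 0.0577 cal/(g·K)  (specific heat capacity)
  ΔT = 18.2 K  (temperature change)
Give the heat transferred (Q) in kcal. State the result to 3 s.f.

1.20 kcal

Directly: Q = mcΔT.
m = 2.51 lb = 1.139 kg; c = 0.0577 cal/(g·K) = 241.4 J/(kg·K); ΔT = 18.2 K.
Q = 5002 J  (the unit combination reduces to kg·m²/s² = J)
5002 J × (1 kcal / 4184 J) = 1.196 kcal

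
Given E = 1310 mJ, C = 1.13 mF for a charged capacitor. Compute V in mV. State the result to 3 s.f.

48200 mV

Rearranging E = ½C·V² for V: V = √(2E/C).
E = 1310 mJ = 1.310 J; C = 1.13 mF = 0.001130 F.
V = 48.15 V  (the unit combination reduces to kg·m²/(A·s³) = V)
48.15 V × (1 mV / 0.001000 V) = 48152 mV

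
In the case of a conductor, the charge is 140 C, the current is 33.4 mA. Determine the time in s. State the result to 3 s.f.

4190 s

Rearranging q = I·t for t: t = q/I.
q = 140 C; I = 33.4 mA = 0.03340 A.
t = 4192 s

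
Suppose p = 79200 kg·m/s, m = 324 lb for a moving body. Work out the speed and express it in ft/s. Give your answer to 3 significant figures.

Solving p = m·v for v: v = p/m.
p = 79200 kg·m/s; m = 324 lb = 147.0 kg.
v = 538.9 m/s
538.9 m/s × (1 ft/s / 0.3048 m/s) = 1768 ft/s

1770 ft/s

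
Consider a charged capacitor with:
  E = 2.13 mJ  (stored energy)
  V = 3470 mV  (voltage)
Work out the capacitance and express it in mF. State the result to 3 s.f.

Solving E = ½C·V² for C: C = 2E/V².
E = 2.13 mJ = 0.002130 J; V = 3470 mV = 3.470 V.
C = 3.538×10^-4 F
3.538×10^-4 F × (1 mF / 0.001000 F) = 0.3538 mF

0.354 mF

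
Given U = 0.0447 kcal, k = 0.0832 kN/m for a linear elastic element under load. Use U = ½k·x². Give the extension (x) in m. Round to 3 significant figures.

Rearranging: x = √(2U/k).
U = 0.0447 kcal = 187.0 J; k = 0.0832 kN/m = 83.20 N/m.
x = 2.120 m

2.12 m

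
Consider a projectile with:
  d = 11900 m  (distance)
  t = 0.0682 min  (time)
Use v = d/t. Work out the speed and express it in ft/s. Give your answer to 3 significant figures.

v is given directly by: v = d/t.
d = 11900 m; t = 0.0682 min = 4.092 s.
v = 2908 m/s
2908 m/s × (1 ft/s / 0.3048 m/s) = 9541 ft/s

9540 ft/s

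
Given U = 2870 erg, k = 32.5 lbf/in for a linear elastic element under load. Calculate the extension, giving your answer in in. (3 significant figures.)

Solving U = ½k·x² for x: x = √(2U/k).
U = 2870 erg = 2.870×10^-4 J; k = 32.5 lbf/in = 5692 N/m.
x = 3.176×10^-4 m
3.176×10^-4 m × (1 in / 0.02540 m) = 0.01250 in

0.0125 in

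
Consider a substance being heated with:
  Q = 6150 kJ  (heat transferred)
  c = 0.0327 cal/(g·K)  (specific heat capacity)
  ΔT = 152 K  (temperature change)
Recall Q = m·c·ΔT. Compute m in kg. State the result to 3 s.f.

Rearranging Q = m·c·ΔT for m: m = Q/(c·ΔT).
Q = 6150 kJ = 6.150×10^6 J; c = 0.0327 cal/(g·K) = 136.8 J/(kg·K); ΔT = 152 K.
m = 295.7 kg

296 kg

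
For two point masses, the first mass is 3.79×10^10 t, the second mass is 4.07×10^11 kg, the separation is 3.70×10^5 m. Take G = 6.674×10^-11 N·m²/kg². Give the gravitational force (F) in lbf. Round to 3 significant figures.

1690 lbf

From Newton's law of gravitation: F = Gm₁m₂/r².
m₁ = 3.79×10^10 t = 3.790×10^13 kg; m₂ = 4.07×10^11 kg; r = 3.70×10^5 m; G = 6.674×10^-11 N·m²/kg².
F = 7520 N  (the unit combination reduces to kg·m/s² = N)
7520 N × (1 lbf / 4.448 N) = 1691 lbf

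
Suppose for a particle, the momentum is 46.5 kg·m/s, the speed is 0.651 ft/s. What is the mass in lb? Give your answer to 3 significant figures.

Rearranging: m = p/v.
p = 46.5 kg·m/s; v = 0.651 ft/s = 0.1984 m/s.
m = 234.3 kg
234.3 kg × (1 lb / 0.4536 kg) = 516.6 lb

517 lb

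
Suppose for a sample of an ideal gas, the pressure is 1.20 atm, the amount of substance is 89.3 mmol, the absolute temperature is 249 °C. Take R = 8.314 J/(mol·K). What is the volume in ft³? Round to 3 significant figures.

From the ideal-gas law: V = nRT/P.
P = 1.20 atm = 1.216×10^5 Pa; n = 89.3 mmol = 0.08930 mol; T = 249 °C = 522.1 K; R = 8.314 J/(mol·K).
V = 0.003188 m³
0.003188 m³ × (1 ft³ / 0.02832 m³) = 0.1126 ft³

0.113 ft³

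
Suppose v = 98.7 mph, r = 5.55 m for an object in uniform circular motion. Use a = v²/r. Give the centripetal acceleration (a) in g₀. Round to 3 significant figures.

Directly: a = v²/r.
v = 98.7 mph = 44.12 m/s; r = 5.55 m.
a = 350.8 m/s²
350.8 m/s² × (1 g₀ / 9.807 m/s²) = 35.77 g₀

35.8 g₀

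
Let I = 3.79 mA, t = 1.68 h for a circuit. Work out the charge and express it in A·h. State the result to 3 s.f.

Directly: q = It.
I = 3.79 mA = 0.003790 A; t = 1.68 h = 6048 s.
q = 22.92 C
22.92 C × (1 A·h / 3600 C) = 0.006367 A·h

0.00637 A·h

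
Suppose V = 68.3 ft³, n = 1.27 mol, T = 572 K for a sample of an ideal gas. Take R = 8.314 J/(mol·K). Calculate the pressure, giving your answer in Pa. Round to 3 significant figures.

From the ideal-gas law: P = nRT/V.
V = 68.3 ft³ = 1.934 m³; n = 1.27 mol; T = 572 K; R = 8.314 J/(mol·K).
P = 3123 Pa

3120 Pa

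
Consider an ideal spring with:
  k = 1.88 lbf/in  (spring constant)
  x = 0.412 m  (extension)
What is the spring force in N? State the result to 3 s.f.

136 N

F is given directly by: F = kx.
k = 1.88 lbf/in = 329.2 N/m; x = 0.412 m.
F = 135.6 N  (the unit combination reduces to kg·m/s² = N)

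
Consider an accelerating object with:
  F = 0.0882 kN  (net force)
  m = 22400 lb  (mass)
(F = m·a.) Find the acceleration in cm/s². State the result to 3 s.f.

From Newton's second law: a = F/m.
F = 0.0882 kN = 88.20 N; m = 22400 lb = 10160 kg.
a = 0.008681 m/s²
0.008681 m/s² × (1 cm/s² / 0.01000 m/s²) = 0.8681 cm/s²

0.868 cm/s²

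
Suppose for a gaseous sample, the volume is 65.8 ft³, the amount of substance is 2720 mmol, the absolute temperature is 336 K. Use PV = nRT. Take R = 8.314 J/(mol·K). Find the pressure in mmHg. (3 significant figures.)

P is given directly by: P = nRT/V.
V = 65.8 ft³ = 1.863 m³; n = 2720 mmol = 2.720 mol; T = 336 K; R = 8.314 J/(mol·K).
P = 4078 Pa
4078 Pa × (1 mmHg / 133.3 Pa) = 30.59 mmHg

30.6 mmHg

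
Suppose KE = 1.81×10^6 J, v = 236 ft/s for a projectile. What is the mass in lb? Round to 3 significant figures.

1540 lb

Rearranging: m = 2·KE/v².
KE = 1.81×10^6 J; v = 236 ft/s = 71.93 m/s.
m = 699.6 kg
699.6 kg × (1 lb / 0.4536 kg) = 1542 lb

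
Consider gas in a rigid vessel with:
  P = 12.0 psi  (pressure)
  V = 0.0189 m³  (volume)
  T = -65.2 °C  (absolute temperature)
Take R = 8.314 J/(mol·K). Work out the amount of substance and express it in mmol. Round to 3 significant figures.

904 mmol

From the ideal-gas law: n = PV/(RT).
P = 12.0 psi = 82737 Pa; V = 0.0189 m³; T = -65.2 °C = 207.9 K; R = 8.314 J/(mol·K).
n = 0.9045 mol
0.9045 mol × (1 mmol / 0.001000 mol) = 904.5 mmol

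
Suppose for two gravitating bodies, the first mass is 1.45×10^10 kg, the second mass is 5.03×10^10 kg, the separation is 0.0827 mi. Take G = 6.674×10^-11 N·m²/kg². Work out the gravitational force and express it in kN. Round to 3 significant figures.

2750 kN

From Newton's law of gravitation: F = Gm₁m₂/r².
m₁ = 1.45×10^10 kg; m₂ = 5.03×10^10 kg; r = 0.0827 mi = 133.1 m; G = 6.674×10^-11 N·m²/kg².
F = 2.748×10^6 N
2.748×10^6 N × (1 kN / 1000 N) = 2748 kN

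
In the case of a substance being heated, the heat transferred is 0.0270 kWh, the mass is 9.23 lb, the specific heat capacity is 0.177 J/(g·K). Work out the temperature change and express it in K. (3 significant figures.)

Rearranging: ΔT = Q/(m·c).
Q = 0.0270 kWh = 97200 J; m = 9.23 lb = 4.187 kg; c = 0.177 J/(g·K) = 177.0 J/(kg·K).
ΔT = 131.2 K

131 K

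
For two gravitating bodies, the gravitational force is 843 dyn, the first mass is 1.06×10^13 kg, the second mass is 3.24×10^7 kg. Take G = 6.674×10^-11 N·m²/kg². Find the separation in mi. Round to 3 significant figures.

1020 mi

From Newton's law of gravitation: r = √(G·m₁m₂/F).
F = 843 dyn = 0.008430 N; m₁ = 1.06×10^13 kg; m₂ = 3.24×10^7 kg; G = 6.674×10^-11 N·m²/kg².
r = 1.649×10^6 m
1.649×10^6 m × (1 mi / 1609 m) = 1025 mi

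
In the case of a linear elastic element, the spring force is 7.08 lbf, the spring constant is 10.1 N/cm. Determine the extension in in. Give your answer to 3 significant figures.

From Hooke's law: x = F/k.
F = 7.08 lbf = 31.49 N; k = 10.1 N/cm = 1010 N/m.
x = 0.03118 m
0.03118 m × (1 in / 0.02540 m) = 1.228 in

1.23 in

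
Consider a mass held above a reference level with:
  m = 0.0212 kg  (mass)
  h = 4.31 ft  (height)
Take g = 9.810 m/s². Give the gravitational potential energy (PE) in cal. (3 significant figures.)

Directly: PE = mgh.
m = 0.0212 kg; h = 4.31 ft = 1.314 m; g = 9.810 m/s².
PE = 0.2732 J  (the unit combination reduces to kg·m²/s² = J)
0.2732 J × (1 cal / 4.184 J) = 0.06530 cal

0.0653 cal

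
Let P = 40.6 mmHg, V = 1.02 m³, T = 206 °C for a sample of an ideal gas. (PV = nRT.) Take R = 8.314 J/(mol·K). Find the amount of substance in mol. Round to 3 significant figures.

Rearranging: n = PV/(RT).
P = 40.6 mmHg = 5413 Pa; V = 1.02 m³; T = 206 °C = 479.1 K; R = 8.314 J/(mol·K).
n = 1.386 mol

1.39 mol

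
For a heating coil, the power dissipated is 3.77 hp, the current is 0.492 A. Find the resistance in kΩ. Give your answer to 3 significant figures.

11.6 kΩ

Solving P = I²R for R: R = P/I².
P = 3.77 hp = 2811 W; I = 0.492 A.
R = 11614 Ω
11614 Ω × (1 kΩ / 1000 Ω) = 11.61 kΩ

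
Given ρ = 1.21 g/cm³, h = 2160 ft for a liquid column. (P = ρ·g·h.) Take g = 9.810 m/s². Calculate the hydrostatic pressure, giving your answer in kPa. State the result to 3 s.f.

Directly: P = ρgh.
ρ = 1.21 g/cm³ = 1210 kg/m³; h = 2160 ft = 658.4 m; g = 9.810 m/s².
P = 7.815×10^6 Pa
7.815×10^6 Pa × (1 kPa / 1000 Pa) = 7815 kPa

7810 kPa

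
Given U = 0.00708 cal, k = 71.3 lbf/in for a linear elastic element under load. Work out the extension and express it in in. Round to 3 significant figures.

Rearranging: x = √(2U/k).
U = 0.00708 cal = 0.02962 J; k = 71.3 lbf/in = 12487 N/m.
x = 0.002178 m
0.002178 m × (1 in / 0.02540 m) = 0.08576 in

0.0858 in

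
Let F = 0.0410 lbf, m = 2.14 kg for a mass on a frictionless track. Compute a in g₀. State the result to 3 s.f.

From Newton's second law: a = F/m.
F = 0.0410 lbf = 0.1824 N; m = 2.14 kg.
a = 0.08522 m/s²
0.08522 m/s² × (1 g₀ / 9.807 m/s²) = 0.008690 g₀

0.00869 g₀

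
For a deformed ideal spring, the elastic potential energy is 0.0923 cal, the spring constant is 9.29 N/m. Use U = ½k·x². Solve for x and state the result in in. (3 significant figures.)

Solving U = ½k·x² for x: x = √(2U/k).
U = 0.0923 cal = 0.3862 J; k = 9.29 N/m.
x = 0.2883 m
0.2883 m × (1 in / 0.02540 m) = 11.35 in

11.4 in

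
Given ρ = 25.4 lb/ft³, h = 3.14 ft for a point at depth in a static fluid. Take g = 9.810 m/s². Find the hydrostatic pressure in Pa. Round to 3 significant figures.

Directly: P = ρgh.
ρ = 25.4 lb/ft³ = 406.9 kg/m³; h = 3.14 ft = 0.9571 m; g = 9.810 m/s².
P = 3820 Pa

3820 Pa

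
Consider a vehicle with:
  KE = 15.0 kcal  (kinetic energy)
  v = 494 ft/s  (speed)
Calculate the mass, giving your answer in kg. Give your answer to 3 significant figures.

Rearranging: m = 2·KE/v².
KE = 15.0 kcal = 62760 J; v = 494 ft/s = 150.6 m/s.
m = 5.536 kg

5.54 kg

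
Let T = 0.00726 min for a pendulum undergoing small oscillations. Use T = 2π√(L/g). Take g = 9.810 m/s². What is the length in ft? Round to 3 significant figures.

Rearranging: L = g·(T/2π)².
T = 0.00726 min = 0.4356 s; g = 9.810 m/s².
L = 0.04715 m
0.04715 m × (1 ft / 0.3048 m) = 0.1547 ft

0.155 ft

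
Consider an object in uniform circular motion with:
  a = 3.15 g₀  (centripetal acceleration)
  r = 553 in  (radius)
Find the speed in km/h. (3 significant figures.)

Rearranging: v = √(a·r).
a = 3.15 g₀ = 30.89 m/s²; r = 553 in = 14.05 m.
v = 20.83 m/s
20.83 m/s × (1 km/h / 0.2778 m/s) = 74.99 km/h

75.0 km/h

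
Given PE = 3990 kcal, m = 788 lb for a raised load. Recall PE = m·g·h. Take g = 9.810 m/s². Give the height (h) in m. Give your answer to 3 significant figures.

Rearranging: h = PE/(m·g).
PE = 3990 kcal = 1.669×10^7 J; m = 788 lb = 357.4 kg; g = 9.810 m/s².
h = 4761 m

4760 m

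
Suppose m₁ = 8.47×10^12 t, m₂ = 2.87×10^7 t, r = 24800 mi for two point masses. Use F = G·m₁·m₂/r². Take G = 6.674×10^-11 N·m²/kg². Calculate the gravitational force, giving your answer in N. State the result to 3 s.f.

From Newton's law of gravitation: F = Gm₁m₂/r².
m₁ = 8.47×10^12 t = 8.470×10^15 kg; m₂ = 2.87×10^7 t = 2.870×10^10 kg; r = 24800 mi = 3.991×10^7 m; G = 6.674×10^-11 N·m²/kg².
F = 10.18 N  (the unit combination reduces to kg·m/s² = N)

10.2 N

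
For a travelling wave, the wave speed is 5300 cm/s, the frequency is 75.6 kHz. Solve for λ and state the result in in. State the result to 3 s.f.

Rearranging: λ = v/f.
v = 5300 cm/s = 53.00 m/s; f = 75.6 kHz = 75600 Hz.
λ = 7.011×10^-4 m
7.011×10^-4 m × (1 in / 0.02540 m) = 0.02760 in

0.0276 in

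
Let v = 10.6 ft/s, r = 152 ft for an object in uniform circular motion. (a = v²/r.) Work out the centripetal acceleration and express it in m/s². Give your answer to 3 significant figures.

Directly: a = v²/r.
v = 10.6 ft/s = 3.231 m/s; r = 152 ft = 46.33 m.
a = 0.2253 m/s²

0.225 m/s²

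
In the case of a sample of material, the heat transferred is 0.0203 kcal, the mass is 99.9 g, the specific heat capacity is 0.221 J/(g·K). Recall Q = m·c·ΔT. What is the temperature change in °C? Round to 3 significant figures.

3.85 °C

Rearranging Q = m·c·ΔT for ΔT: ΔT = Q/(m·c).
Q = 0.0203 kcal = 84.94 J; m = 99.9 g = 0.09990 kg; c = 0.221 J/(g·K) = 221.0 J/(kg·K).
ΔT = 3.847 K
Since 1 °C = 1 K, 3.847 °C.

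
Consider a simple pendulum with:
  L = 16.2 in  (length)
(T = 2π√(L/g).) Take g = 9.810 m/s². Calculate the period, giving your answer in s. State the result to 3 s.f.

1.29 s

T is given directly by: T = 2π√(L/g).
L = 16.2 in = 0.4115 m; g = 9.810 m/s².
T = 1.287 s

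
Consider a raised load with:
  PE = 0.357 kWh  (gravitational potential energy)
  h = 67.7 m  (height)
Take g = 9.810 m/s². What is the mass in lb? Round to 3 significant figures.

4270 lb

Rearranging PE = m·g·h for m: m = PE/(g·h).
PE = 0.357 kWh = 1.285×10^6 J; h = 67.7 m; g = 9.810 m/s².
m = 1935 kg
1935 kg × (1 lb / 0.4536 kg) = 4266 lb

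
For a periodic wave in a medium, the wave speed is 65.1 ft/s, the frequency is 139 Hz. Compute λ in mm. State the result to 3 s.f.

Rearranging v = f·λ for λ: λ = v/f.
v = 65.1 ft/s = 19.84 m/s; f = 139 Hz.
λ = 0.1428 m
0.1428 m × (1 mm / 0.001000 m) = 142.8 mm

143 mm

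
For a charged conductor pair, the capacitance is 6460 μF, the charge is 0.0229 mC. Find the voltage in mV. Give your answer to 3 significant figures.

Rearranging C = Q/V for V: V = Q/C.
C = 6460 μF = 0.006460 F; Q = 0.0229 mC = 2.290×10^-5 C.
V = 0.003545 V
0.003545 V × (1 mV / 0.001000 V) = 3.545 mV

3.54 mV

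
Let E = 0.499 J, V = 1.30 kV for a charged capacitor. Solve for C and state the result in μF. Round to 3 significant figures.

0.591 μF

Solving E = ½C·V² for C: C = 2E/V².
E = 0.499 J; V = 1.30 kV = 1300 V.
C = 5.905×10^-7 F
5.905×10^-7 F × (1 μF / 1.000×10^-6 F) = 0.5905 μF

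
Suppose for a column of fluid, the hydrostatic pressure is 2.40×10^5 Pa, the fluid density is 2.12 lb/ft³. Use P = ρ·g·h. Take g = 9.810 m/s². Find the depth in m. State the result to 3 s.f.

720 m

Solving P = ρ·g·h for h: h = P/(ρ·g).
P = 2.40×10^5 Pa; ρ = 2.12 lb/ft³ = 33.96 kg/m³; g = 9.810 m/s².
h = 720.4 m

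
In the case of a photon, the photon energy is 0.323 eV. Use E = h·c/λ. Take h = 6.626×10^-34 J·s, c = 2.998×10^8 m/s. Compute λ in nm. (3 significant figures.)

3840 nm

Rearranging E = h·c/λ for λ: λ = hc/E.
E = 0.323 eV = 5.175×10^-20 J; h = 6.626×10^-34 J·s; c = 2.998×10^8 m/s.
λ = 3.839×10^-6 m
3.839×10^-6 m × (1 nm / 1.000×10^-9 m) = 3839 nm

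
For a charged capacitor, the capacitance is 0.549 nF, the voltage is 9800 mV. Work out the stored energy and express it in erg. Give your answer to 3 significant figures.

E is given directly by: E = ½CV².
C = 0.549 nF = 5.490×10^-10 F; V = 9800 mV = 9.800 V.
E = 2.636×10^-8 J
2.636×10^-8 J × (1 erg / 1.000×10^-7 J) = 0.2636 erg

0.264 erg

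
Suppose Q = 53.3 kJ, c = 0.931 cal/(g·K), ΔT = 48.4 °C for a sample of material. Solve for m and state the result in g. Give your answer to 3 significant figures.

283 g

Solving Q = m·c·ΔT for m: m = Q/(c·ΔT).
Q = 53.3 kJ = 53300 J; c = 0.931 cal/(g·K) = 3895 J/(kg·K); ΔT = 48.4 °C = 48.40 K.
m = 0.2827 kg
0.2827 kg × (1 g / 0.001000 kg) = 282.7 g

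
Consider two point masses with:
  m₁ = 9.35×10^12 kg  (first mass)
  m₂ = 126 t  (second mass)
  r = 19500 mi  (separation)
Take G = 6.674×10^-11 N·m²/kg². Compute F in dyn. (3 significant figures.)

Directly: F = Gm₁m₂/r².
m₁ = 9.35×10^12 kg; m₂ = 126 t = 1.260×10^5 kg; r = 19500 mi = 3.138×10^7 m; G = 6.674×10^-11 N·m²/kg².
F = 7.984×10^-8 N
7.984×10^-8 N × (1 dyn / 1.000×10^-5 N) = 0.007984 dyn

0.00798 dyn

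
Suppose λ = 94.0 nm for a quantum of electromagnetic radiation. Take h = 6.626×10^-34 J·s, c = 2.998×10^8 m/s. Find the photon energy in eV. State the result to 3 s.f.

E is given directly by: E = hc/λ.
λ = 94.0 nm = 9.400×10^-8 m; h = 6.626×10^-34 J·s; c = 2.998×10^8 m/s.
E = 2.113×10^-18 J
2.113×10^-18 J × (1 eV / 1.602×10^-19 J) = 13.19 eV

13.2 eV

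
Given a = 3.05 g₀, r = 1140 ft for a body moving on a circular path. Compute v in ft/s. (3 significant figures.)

334 ft/s

Rearranging: v = √(a·r).
a = 3.05 g₀ = 29.91 m/s²; r = 1140 ft = 347.5 m.
v = 101.9 m/s
101.9 m/s × (1 ft/s / 0.3048 m/s) = 334.5 ft/s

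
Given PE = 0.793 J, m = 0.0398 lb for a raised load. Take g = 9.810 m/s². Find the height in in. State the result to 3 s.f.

176 in

Solving PE = m·g·h for h: h = PE/(m·g).
PE = 0.793 J; m = 0.0398 lb = 0.01805 kg; g = 9.810 m/s².
h = 4.478 m
4.478 m × (1 in / 0.02540 m) = 176.3 in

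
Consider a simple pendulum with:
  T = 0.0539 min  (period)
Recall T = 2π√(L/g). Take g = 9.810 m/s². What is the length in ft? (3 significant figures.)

8.53 ft

Solving T = 2π√(L/g) for L: L = g·(T/2π)².
T = 0.0539 min = 3.234 s; g = 9.810 m/s².
L = 2.599 m
2.599 m × (1 ft / 0.3048 m) = 8.527 ft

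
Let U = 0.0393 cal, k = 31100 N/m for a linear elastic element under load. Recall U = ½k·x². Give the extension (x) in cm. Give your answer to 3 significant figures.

0.325 cm

Rearranging: x = √(2U/k).
U = 0.0393 cal = 0.1644 J; k = 31100 N/m.
x = 0.003252 m
0.003252 m × (1 cm / 0.01000 m) = 0.3252 cm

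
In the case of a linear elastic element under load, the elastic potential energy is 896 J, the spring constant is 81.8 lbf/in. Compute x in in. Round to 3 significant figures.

13.9 in

Rearranging: x = √(2U/k).
U = 896 J; k = 81.8 lbf/in = 14325 N/m.
x = 0.3537 m
0.3537 m × (1 in / 0.02540 m) = 13.92 in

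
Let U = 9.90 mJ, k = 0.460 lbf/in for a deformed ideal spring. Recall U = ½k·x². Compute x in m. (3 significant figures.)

0.0157 m

Rearranging: x = √(2U/k).
U = 9.90 mJ = 0.009900 J; k = 0.460 lbf/in = 80.56 N/m.
x = 0.01568 m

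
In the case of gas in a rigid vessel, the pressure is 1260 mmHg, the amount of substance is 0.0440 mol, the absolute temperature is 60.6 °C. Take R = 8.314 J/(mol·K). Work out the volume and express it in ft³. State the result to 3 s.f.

0.0257 ft³

From the ideal-gas law: V = nRT/P.
P = 1260 mmHg = 1.680×10^5 Pa; n = 0.0440 mol; T = 60.6 °C = 333.8 K; R = 8.314 J/(mol·K).
V = 7.268×10^-4 m³
7.268×10^-4 m³ × (1 ft³ / 0.02832 m³) = 0.02567 ft³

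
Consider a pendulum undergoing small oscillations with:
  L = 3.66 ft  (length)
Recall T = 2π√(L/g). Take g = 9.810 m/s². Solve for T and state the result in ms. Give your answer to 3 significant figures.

Directly: T = 2π√(L/g).
L = 3.66 ft = 1.116 m; g = 9.810 m/s².
T = 2.119 s
2.119 s × (1 ms / 0.001000 s) = 2119 ms

2120 ms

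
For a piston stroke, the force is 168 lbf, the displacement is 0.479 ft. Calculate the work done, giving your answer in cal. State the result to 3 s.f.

26.1 cal

Directly: W = F·d.
F = 168 lbf = 747.3 N; d = 0.479 ft = 0.1460 m.
W = 109.1 J  (the unit combination reduces to kg·m²/s² = J)
109.1 J × (1 cal / 4.184 J) = 26.08 cal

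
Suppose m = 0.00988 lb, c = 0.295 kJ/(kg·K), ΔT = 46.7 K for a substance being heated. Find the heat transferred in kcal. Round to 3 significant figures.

0.0148 kcal

Q is given directly by: Q = mcΔT.
m = 0.00988 lb = 0.004481 kg; c = 0.295 kJ/(kg·K) = 295.0 J/(kg·K); ΔT = 46.7 K.
Q = 61.74 J
61.74 J × (1 kcal / 4184 J) = 0.01476 kcal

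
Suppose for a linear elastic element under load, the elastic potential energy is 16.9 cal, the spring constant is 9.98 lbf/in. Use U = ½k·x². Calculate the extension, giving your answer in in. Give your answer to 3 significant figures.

11.2 in

Rearranging U = ½k·x² for x: x = √(2U/k).
U = 16.9 cal = 70.71 J; k = 9.98 lbf/in = 1748 N/m.
x = 0.2845 m
0.2845 m × (1 in / 0.02540 m) = 11.20 in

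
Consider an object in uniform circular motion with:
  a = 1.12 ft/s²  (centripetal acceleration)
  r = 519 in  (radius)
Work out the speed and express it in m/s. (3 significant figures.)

Solving a = v²/r for v: v = √(a·r).
a = 1.12 ft/s² = 0.3414 m/s²; r = 519 in = 13.18 m.
v = 2.121 m/s

2.12 m/s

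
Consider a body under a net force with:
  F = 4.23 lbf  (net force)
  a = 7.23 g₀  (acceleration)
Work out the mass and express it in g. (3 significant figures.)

265 g

Rearranging: m = F/a.
F = 4.23 lbf = 18.82 N; a = 7.23 g₀ = 70.90 m/s².
m = 0.2654 kg
0.2654 kg × (1 g / 0.001000 kg) = 265.4 g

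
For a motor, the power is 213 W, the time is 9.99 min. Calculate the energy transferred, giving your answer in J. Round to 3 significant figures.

Rearranging: W = P·t.
P = 213 W; t = 9.99 min = 599.4 s.
W = 1.277×10^5 J

1.28×10^5 J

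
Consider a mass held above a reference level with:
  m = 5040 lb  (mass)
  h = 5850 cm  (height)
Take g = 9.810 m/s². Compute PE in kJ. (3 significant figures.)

PE is given directly by: PE = mgh.
m = 5040 lb = 2286 kg; h = 5850 cm = 58.50 m; g = 9.810 m/s².
PE = 1.312×10^6 J  (the unit combination reduces to kg·m²/s² = J)
1.312×10^6 J × (1 kJ / 1000 J) = 1312 kJ

1310 kJ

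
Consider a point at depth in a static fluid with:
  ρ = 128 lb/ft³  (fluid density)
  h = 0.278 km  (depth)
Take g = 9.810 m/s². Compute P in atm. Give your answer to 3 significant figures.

P is given directly by: P = ρgh.
ρ = 128 lb/ft³ = 2050 kg/m³; h = 0.278 km = 278.0 m; g = 9.810 m/s².
P = 5.592×10^6 Pa
5.592×10^6 Pa × (1 atm / 1.013×10^5 Pa) = 55.19 atm

55.2 atm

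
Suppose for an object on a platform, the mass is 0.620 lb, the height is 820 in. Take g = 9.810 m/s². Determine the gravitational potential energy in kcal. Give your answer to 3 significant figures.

Directly: PE = mgh.
m = 0.620 lb = 0.2812 kg; h = 820 in = 20.83 m; g = 9.810 m/s².
PE = 57.46 J
57.46 J × (1 kcal / 4184 J) = 0.01373 kcal

0.0137 kcal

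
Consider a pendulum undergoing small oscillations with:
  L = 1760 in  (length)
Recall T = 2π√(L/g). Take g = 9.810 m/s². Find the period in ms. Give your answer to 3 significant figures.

T is given directly by: T = 2π√(L/g).
L = 1760 in = 44.70 m; g = 9.810 m/s².
T = 13.41 s
13.41 s × (1 ms / 0.001000 s) = 13413 ms

13400 ms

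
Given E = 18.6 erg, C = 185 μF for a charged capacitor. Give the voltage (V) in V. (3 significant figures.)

0.142 V

Rearranging E = ½C·V² for V: V = √(2E/C).
E = 18.6 erg = 1.860×10^-6 J; C = 185 μF = 1.850×10^-4 F.
V = 0.1418 V  (the unit combination reduces to kg·m²/(A·s³) = V)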